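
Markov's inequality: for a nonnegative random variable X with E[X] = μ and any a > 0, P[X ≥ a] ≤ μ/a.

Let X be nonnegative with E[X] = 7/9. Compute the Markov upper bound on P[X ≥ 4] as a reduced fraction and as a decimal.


μ = E[X] = 7/9, a = 4.
Markov: P[X ≥ 4] ≤ μ/a = (7/9)/4 = 7/36.
Numerically: ≈ 0.194.
(Since a = 4 > μ = 0.778, the bound 7/36 is < 1 and informative.)

P[X ≥ 4] ≤ 7/36 ≈ 0.194.


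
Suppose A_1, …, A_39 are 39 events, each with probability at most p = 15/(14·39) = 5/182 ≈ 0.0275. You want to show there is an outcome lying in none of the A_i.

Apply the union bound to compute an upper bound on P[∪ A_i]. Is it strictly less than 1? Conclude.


Union bound: P[∪_{i=1}^{39} A_i] ≤ Σ_i P[A_i] ≤ 39·p = 39·(5/182) = 15/14.
Numerically: 15/14 ≈ 1.0714.
Is 15/14 < 1? NO.
Since the bound 15/14 is ≥ 1, the union bound is uninformative here; it does NOT by itself certify existence.

39·p = 15/14 ≈ 1.0714; existence NOT certified by the union bound.


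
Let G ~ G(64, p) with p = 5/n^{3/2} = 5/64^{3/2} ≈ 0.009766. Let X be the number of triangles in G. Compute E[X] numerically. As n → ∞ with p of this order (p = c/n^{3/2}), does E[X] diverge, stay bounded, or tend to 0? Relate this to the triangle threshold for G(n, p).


Number of potential triangles: C(64, 3) = 41664.
Each occurs with probability p³ ≈ (0.009766)³ ≈ 9.313226e-07.
By linearity: E[X] = C(64, 3)·p³ ≈ 41664 · 9.313226e-07 ≈ 0.0388.
Since α = 3/2 > 1, p = c/n^{3/2} = o(1/n) is below the triangle threshold p ~ 1/n. Asymptotically E[X] ~ (c³/6)·n^{3(1−α)} = (5³/6)·n^{-1.5} → 0, so by Markov's inequality G has no triangles w.h.p.

E[X] ≈ 0.0388; in regime p = Θ(1/n^{3/2}) E[X] tends to 0 (below the triangle threshold p ~ 1/n).


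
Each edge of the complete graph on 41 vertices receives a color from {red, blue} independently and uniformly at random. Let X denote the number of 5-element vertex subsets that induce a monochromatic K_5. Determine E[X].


Let X = Σ_S X_S over the C(41, 5) = 749398 subsets S of size 5, where X_S = 1 if the K_5 on S is monochromatic.
For a fixed S, the K_5 on S has C(5, 2) = 10 edges. P[all 10 edges red] = (1/2)^10, and likewise for blue, so P[monochromatic] = 2·(1/2)^10 = 2^{1 − 10} = 1/512.
Summing: E[X] = C(41, 5) · 2^{1 − 10} = 749398 · 1/512 = 374699/256.
Numerically: E[X] ≈ 1463.668.

E[X] = C(41,5)·2^(1−C(5,2)) = 374699/256 ≈ 1463.668.


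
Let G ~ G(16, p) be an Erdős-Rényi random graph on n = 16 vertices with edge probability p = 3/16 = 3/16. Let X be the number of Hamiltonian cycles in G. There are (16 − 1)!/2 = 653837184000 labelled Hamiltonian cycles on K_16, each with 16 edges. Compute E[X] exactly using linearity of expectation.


K_16 has (16 − 1)!/2 = 653837184000 labelled Hamiltonian cycles.
For each such Hamiltonian cycle H, let X_H = 1 if all 16 edges of H are present in G. Then P[X_H = 1] = p^{16} = (3/16)^{16} = 43046721/18446744073709551616.
By linearity of expectation: E[X] = Σ_H E[X_H] = 653837184000 · p^{16} = 653837184000 · 43046721/18446744073709551616 = 27485885585032875/18014398509481984.
Numerically: E[X] ≈ 1.526.

E[X] = 653837184000 · (3/16)^{16} = 27485885585032875/18014398509481984 ≈ 1.526.


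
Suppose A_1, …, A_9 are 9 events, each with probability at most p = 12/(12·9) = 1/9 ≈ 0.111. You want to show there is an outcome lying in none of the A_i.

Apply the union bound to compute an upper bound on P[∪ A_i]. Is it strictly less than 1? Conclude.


Union bound: P[∪_{i=1}^{9} A_i] ≤ Σ_i P[A_i] ≤ 9·p = 9·(1/9) = 1.
Numerically: 1 ≈ 1.000.
Is 1 < 1? NO.
Since the bound 1 is ≥ 1, the union bound is uninformative here; it does NOT by itself certify existence.

9·p = 1 ≈ 1.000; existence NOT certified by the union bound.


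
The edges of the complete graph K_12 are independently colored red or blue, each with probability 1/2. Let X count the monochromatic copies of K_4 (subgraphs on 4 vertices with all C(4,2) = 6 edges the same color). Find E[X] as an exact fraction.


Let X = Σ_S X_S over the C(12, 4) = 495 subsets S of size 4, where X_S = 1 if the K_4 on S is monochromatic.
For a fixed S, the K_4 on S has C(4, 2) = 6 edges. P[all 6 edges red] = (1/2)^6, and likewise for blue, so P[monochromatic] = 2·(1/2)^6 = 2^{1 − 6} = 1/32.
By linearity of expectation: E[X] = C(12, 4) · 2^{1 − 6} = 495 · 1/32 = 495/32.
Numerically: E[X] ≈ 15.469.

E[X] = C(12,4)·2^(1−C(4,2)) = 495/32 ≈ 15.469.


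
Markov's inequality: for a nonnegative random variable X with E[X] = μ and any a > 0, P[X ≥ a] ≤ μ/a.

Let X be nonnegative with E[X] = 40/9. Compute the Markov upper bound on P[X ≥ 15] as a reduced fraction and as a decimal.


μ = E[X] = 40/9, a = 15.
Markov: P[X ≥ 15] ≤ μ/a = (40/9)/15 = 8/27.
Numerically: ≈ 0.2963.
(Since a = 15 > μ = 4.4444, the bound 8/27 is < 1 and informative.)

P[X ≥ 15] ≤ 8/27 ≈ 0.2963.


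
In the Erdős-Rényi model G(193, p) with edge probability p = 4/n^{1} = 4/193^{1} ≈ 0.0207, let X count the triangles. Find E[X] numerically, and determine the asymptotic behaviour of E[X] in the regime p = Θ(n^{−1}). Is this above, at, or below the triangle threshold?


Number of potential triangles: C(193, 3) = 1179616.
Each occurs with probability p³ ≈ (0.0207)³ ≈ 8.90242e-06.
By linearity: E[X] = C(193, 3)·p³ ≈ 1179616 · 8.90242e-06 ≈ 10.501.
Here α = 1, so p = 4/n is exactly at the triangle threshold p ~ 1/n. Asymptotically E[X] → c³/6 = 4³/6 = 32/3 ≈ 10.667, a bounded constant. In this regime the triangle count is asymptotically Poisson(c³/6).

E[X] ≈ 10.501; in regime p = Θ(1/n^{1}) E[X] stays bounded (at the triangle threshold p ~ 1/n).


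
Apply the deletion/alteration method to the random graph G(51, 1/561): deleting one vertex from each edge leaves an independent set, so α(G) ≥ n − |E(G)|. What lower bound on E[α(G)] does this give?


E[|E(G)|] = C(51, 2)·p = 1275 · (1/561) = 25/11.
E[α(G)] ≥ n − E[|E(G)|] = 51 − 25/11 = 536/11.
Numerically: ≈ 48.727.
(This is only a lower bound; the true E[α(G)] may be larger.)

E[α(G)] ≥ 536/11 ≈ 48.727.


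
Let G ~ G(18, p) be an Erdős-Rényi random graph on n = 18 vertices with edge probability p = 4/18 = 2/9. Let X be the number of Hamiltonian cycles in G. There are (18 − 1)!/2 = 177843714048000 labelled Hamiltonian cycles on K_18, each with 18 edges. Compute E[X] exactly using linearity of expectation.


K_18 has (18 − 1)!/2 = 177843714048000 labelled Hamiltonian cycles.
For each such Hamiltonian cycle H, let X_H = 1 if all 18 edges of H are present in G. Then P[X_H = 1] = p^{18} = (2/9)^{18} = 262144/150094635296999121.
By linearity of expectation: E[X] = Σ_H E[X_H] = 177843714048000 · p^{18} = 177843714048000 · 262144/150094635296999121 = 63951526166528000/205891132094649.
Numerically: E[X] ≈ 310.6.

E[X] = 177843714048000 · (2/9)^{18} = 63951526166528000/205891132094649 ≈ 310.6.


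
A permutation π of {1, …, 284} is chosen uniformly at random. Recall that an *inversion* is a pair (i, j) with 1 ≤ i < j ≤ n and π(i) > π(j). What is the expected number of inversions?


Write X = Σ X_I over the C(284, 2) = 40186 pairs i < j, with X_I the indicator of one inversion.
There are 40186 indicators.
For each fixed pair i < j, the values π(i) and π(j) are two distinct elements of {1, …, 284} in uniformly random order; by symmetry P[π(i) > π(j)] = 1/2.
By linearity: E[X] = 40186 · (1/2) = C(284, 2) · (1/2) = 40186/2 = 20093 ≈ 20093.000.

E[X] = 20093 = 20093.000.


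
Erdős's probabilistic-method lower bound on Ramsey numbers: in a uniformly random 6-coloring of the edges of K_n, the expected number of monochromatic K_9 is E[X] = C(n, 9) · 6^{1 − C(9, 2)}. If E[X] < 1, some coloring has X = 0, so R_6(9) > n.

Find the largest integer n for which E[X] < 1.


We need C(n, 9) · 6^{1 − 36} < 1, i.e. C(n, 9) < 6^{36 − 1} = 1719070799748422591028658176.
Check values of n near the boundary:
  n = 4405: C(4405, 9) = 1706862792900636302463627150; 1706862792900636302463627150 < 1719070799748422591028658176? YES
  n = 4406: C(4406, 9) = 1710356485221788389505285700; 1710356485221788389505285700 < 1719070799748422591028658176? YES
  n = 4407: C(4407, 9) = 1713856532599459170657070050; 1713856532599459170657070050 < 1719070799748422591028658176? YES
  n = 4408: C(4408, 9) = 1717362945146264156457459600; 1717362945146264156457459600 < 1719070799748422591028658176? YES
  n = 4409: C(4409, 9) = 1720875732988608787686577131; 1720875732988608787686577131 < 1719070799748422591028658176? NO
The largest n with C(n, 9) < 1719070799748422591028658176 is n = 4408 (where E[X] = 35778394690547169926197075/35813974994758803979763712 ≈ 0.9990065). Hence R_6(9) > 4408, i.e. R_6(9) ≥ 4409.

Largest n = 4408; hence R_6(9) > 4408.


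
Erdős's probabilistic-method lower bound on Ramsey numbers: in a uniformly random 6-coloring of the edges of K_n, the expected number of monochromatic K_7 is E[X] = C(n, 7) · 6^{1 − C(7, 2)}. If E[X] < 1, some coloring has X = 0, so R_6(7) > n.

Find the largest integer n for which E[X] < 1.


We need C(n, 7) · 6^{1 − 21} < 1, i.e. C(n, 7) < 6^{21 − 1} = 3656158440062976.
Check values of n near the boundary:
  n = 567: C(567, 7) = 3601671315933933; 3601671315933933 < 3656158440062976? YES
  n = 568: C(568, 7) = 3646611956239704; 3646611956239704 < 3656158440062976? YES
  n = 569: C(569, 7) = 3692032389858348; 3692032389858348 < 3656158440062976? NO
  n = 570: C(570, 7) = 3737936877831720; 3737936877831720 < 3656158440062976? NO
The largest n with C(n, 7) < 3656158440062976 is n = 568 (where E[X] = 16882462760369/16926659444736 ≈ 0.9974). Hence R_6(7) > 568, i.e. R_6(7) ≥ 569.

Largest n = 568; hence R_6(7) > 568.


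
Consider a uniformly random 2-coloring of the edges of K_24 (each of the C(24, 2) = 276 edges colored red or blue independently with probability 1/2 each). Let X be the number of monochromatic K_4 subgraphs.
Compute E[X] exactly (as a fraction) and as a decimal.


Let X = Σ_S X_S over the C(24, 4) = 10626 subsets S of size 4, where X_S = 1 if the K_4 on S is monochromatic.
For a fixed S, the K_4 on S has C(4, 2) = 6 edges. P[all 6 edges red] = (1/2)^6, and likewise for blue, so P[monochromatic] = 2·(1/2)^6 = 2^{1 − 6} = 1/32.
By linearity of expectation: E[X] = C(24, 4) · 2^{1 − 6} = 10626 · 1/32 = 5313/16.
Numerically: E[X] ≈ 332.062.

E[X] = C(24,4)·2^(1−C(4,2)) = 5313/16 ≈ 332.062.


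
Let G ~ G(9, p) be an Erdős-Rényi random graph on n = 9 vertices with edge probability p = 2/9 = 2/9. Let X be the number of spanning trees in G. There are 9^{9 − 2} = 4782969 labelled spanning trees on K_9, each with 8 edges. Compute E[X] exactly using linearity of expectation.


K_9 has 9^{9 − 2} = 4782969 labelled spanning trees.
For each such spanning tree H, let X_H = 1 if all 8 edges of H are present in G. Then P[X_H = 1] = p^{8} = (2/9)^{8} = 256/43046721.
By linearity of expectation: E[X] = Σ_H E[X_H] = 4782969 · p^{8} = 4782969 · 256/43046721 = 256/9.
Numerically: E[X] ≈ 28.4.

E[X] = 4782969 · (2/9)^{8} = 256/9 ≈ 28.4.


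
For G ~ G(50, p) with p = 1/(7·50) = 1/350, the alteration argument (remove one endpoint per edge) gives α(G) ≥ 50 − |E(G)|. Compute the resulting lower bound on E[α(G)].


E[|E(G)|] = C(50, 2)·p = 1225 · (1/350) = 7/2.
E[α(G)] ≥ n − E[|E(G)|] = 50 − 7/2 = 93/2.
Numerically: ≈ 46.500.
(This is only a lower bound; the true E[α(G)] may be larger.)

E[α(G)] ≥ 93/2 ≈ 46.500.


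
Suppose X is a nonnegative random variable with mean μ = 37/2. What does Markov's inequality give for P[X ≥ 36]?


μ = E[X] = 37/2, a = 36.
Markov: P[X ≥ 36] ≤ μ/a = (37/2)/36 = 37/72.
Numerically: ≈ 0.513889.
(Since a = 36 > μ = 18.500000, the bound 37/72 is < 1 and informative.)

P[X ≥ 36] ≤ 37/72 ≈ 0.513889.


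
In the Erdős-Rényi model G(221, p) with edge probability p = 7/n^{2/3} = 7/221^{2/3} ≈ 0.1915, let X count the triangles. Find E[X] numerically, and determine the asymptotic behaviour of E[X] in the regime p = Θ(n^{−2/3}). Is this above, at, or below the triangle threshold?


Number of potential triangles: C(221, 3) = 1774630.
Each occurs with probability p³ ≈ (0.1915)³ ≈ 7.02278823e-03.
By linearity: E[X] = C(221, 3)·p³ ≈ 1774630 · 7.02278823e-03 ≈ 12462.850679.
Since α = 2/3 < 1, p = c/n^{2/3} ≫ 1/n is above the triangle threshold p ~ 1/n. Asymptotically E[X] ~ (c³/6)·n^{3(1−α)} = (7³/6)·n^{1} → ∞; triangles are abundant w.h.p.

E[X] ≈ 12462.850679; in regime p = Θ(1/n^{2/3}) E[X] diverges (above the triangle threshold p ~ 1/n).


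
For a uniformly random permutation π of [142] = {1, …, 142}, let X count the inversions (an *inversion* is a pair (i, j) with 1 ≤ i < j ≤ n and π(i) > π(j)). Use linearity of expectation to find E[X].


Write X = Σ X_I over the C(142, 2) = 10011 pairs i < j, with X_I the indicator of one inversion.
There are 10011 indicators.
For each fixed pair i < j, the values π(i) and π(j) are two distinct elements of {1, …, 142} in uniformly random order; by symmetry P[π(i) > π(j)] = 1/2.
By linearity: E[X] = 10011 · (1/2) = C(142, 2) · (1/2) = 10011/2 = 10011/2 ≈ 5005.500.

E[X] = 10011/2 = 5005.500.


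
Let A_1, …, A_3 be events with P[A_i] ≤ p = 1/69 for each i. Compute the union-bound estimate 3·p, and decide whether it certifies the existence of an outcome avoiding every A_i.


Union bound: P[∪_{i=1}^{3} A_i] ≤ Σ_i P[A_i] ≤ 3·p = 3·(1/69) = 1/23.
Numerically: 1/23 ≈ 0.043478.
Is 1/23 < 1? YES.
Since P[∪ A_i] ≤ 1/23 < 1, the complement has P[∩ A_i^c] ≥ 1 − 1/23 = 22/23 > 0, so some outcome avoids every A_i.

3·p = 1/23 ≈ 0.043478; existence CERTIFIED by the union bound.


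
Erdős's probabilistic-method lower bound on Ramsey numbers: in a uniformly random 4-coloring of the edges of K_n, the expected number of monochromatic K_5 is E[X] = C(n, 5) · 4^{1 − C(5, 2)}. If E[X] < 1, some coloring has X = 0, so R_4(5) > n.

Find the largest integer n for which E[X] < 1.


We need C(n, 5) · 4^{1 − 10} < 1, i.e. C(n, 5) < 4^{10 − 1} = 262144.
Check values of n near the boundary:
  n = 30: C(30, 5) = 142506; 142506 < 262144? YES
  n = 31: C(31, 5) = 169911; 169911 < 262144? YES
  n = 32: C(32, 5) = 201376; 201376 < 262144? YES
  n = 33: C(33, 5) = 237336; 237336 < 262144? YES
  n = 34: C(34, 5) = 278256; 278256 < 262144? NO
The largest n with C(n, 5) < 262144 is n = 33 (where E[X] = 29667/32768 ≈ 0.90536). Hence R_4(5) > 33, i.e. R_4(5) ≥ 34.

Largest n = 33; hence R_4(5) > 33.


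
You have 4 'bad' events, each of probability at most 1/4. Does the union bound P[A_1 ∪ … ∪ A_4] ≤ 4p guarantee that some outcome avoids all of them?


Union bound: P[∪_{i=1}^{4} A_i] ≤ Σ_i P[A_i] ≤ 4·p = 4·(1/4) = 1.
Numerically: 1 ≈ 1.00000.
Is 1 < 1? NO.
Since the bound 1 is ≥ 1, the union bound is uninformative here; it does NOT by itself certify existence.

4·p = 1 ≈ 1.00000; existence NOT certified by the union bound.


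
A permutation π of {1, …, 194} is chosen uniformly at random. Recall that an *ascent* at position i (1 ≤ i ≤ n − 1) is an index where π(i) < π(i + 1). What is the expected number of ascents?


Write X = Σ X_I over i = 1, …, 193, with X_I the indicator of one ascent.
There are 193 indicators.
For each fixed i, the pair (π(i), π(i+1)) is a uniformly random ordered pair of distinct values from {1, …, 194}; by symmetry P[π(i) < π(i+1)] = 1/2.
By linearity: E[X] = 193 · (1/2) = (194 − 1) · (1/2) = 193/2 ≈ 96.5000.

E[X] = 193/2 = 96.5000.


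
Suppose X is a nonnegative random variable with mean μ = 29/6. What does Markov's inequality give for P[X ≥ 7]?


μ = E[X] = 29/6, a = 7.
Markov: P[X ≥ 7] ≤ μ/a = (29/6)/7 = 29/42.
Numerically: ≈ 0.690.
(Since a = 7 > μ = 4.833, the bound 29/42 is < 1 and informative.)

P[X ≥ 7] ≤ 29/42 ≈ 0.690.


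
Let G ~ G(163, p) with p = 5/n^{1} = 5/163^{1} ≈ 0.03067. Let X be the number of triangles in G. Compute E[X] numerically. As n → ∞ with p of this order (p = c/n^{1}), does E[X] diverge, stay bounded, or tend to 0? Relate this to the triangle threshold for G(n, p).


Number of potential triangles: C(163, 3) = 708561.
Each occurs with probability p³ ≈ (0.03067)³ ≈ 2.886338e-05.
By linearity: E[X] = C(163, 3)·p³ ≈ 708561 · 2.886338e-05 ≈ 20.4515.
Here α = 1, so p = 5/n is exactly at the triangle threshold p ~ 1/n. Asymptotically E[X] → c³/6 = 5³/6 = 125/6 ≈ 20.8333, a bounded constant. In this regime the triangle count is asymptotically Poisson(c³/6).

E[X] ≈ 20.4515; in regime p = Θ(1/n^{1}) E[X] stays bounded (at the triangle threshold p ~ 1/n).


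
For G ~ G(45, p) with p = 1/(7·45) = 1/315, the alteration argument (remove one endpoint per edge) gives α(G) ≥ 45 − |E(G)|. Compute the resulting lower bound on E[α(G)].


E[|E(G)|] = C(45, 2)·p = 990 · (1/315) = 22/7.
E[α(G)] ≥ n − E[|E(G)|] = 45 − 22/7 = 293/7.
Numerically: ≈ 41.8571.
(This is only a lower bound; the true E[α(G)] may be larger.)

E[α(G)] ≥ 293/7 ≈ 41.8571.


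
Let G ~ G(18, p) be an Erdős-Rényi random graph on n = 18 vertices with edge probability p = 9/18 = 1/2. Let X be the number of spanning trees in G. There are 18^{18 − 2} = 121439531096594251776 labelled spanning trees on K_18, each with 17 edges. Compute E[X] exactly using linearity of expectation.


K_18 has 18^{18 − 2} = 121439531096594251776 labelled spanning trees.
For each such spanning tree H, let X_H = 1 if all 17 edges of H are present in G. Then P[X_H = 1] = p^{17} = (1/2)^{17} = 1/131072.
Summing the indicators: E[X] = Σ_H E[X_H] = 121439531096594251776 · p^{17} = 121439531096594251776 · 1/131072 = 1853020188851841/2.
Numerically: E[X] ≈ 9.27e+14.

E[X] = 121439531096594251776 · (1/2)^{17} = 1853020188851841/2 ≈ 9.27e+14.


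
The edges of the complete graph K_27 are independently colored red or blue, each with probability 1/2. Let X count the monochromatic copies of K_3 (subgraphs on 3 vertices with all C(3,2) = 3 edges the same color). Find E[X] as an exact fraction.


Let X = Σ_S X_S over the C(27, 3) = 2925 subsets S of size 3, where X_S = 1 if the K_3 on S is monochromatic.
For a fixed S, the K_3 on S has C(3, 2) = 3 edges. P[all 3 edges red] = (1/2)^3, and likewise for blue, so P[monochromatic] = 2·(1/2)^3 = 2^{1 − 3} = 1/4.
By linearity of expectation: E[X] = C(27, 3) · 2^{1 − 3} = 2925 · 1/4 = 2925/4.
Numerically: E[X] ≈ 731.250.

E[X] = C(27,3)·2^(1−C(3,2)) = 2925/4 ≈ 731.250.


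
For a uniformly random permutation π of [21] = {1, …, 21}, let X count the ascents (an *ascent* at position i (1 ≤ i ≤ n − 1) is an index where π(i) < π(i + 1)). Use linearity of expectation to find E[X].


Write X = Σ X_I over i = 1, …, 20, with X_I the indicator of one ascent.
There are 20 indicators.
For each fixed i, the pair (π(i), π(i+1)) is a uniformly random ordered pair of distinct values from {1, …, 21}; by symmetry P[π(i) < π(i+1)] = 1/2.
By linearity: E[X] = 20 · (1/2) = (21 − 1) · (1/2) = 10 ≈ 10.00000.

E[X] = 10 = 10.00000.


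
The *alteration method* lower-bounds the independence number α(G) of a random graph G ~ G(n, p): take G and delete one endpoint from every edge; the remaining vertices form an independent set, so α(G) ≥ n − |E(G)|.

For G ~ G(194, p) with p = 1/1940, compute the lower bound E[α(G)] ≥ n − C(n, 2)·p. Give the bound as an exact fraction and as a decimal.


E[|E(G)|] = C(194, 2)·p = 18721 · (1/1940) = 193/20.
E[α(G)] ≥ n − E[|E(G)|] = 194 − 193/20 = 3687/20.
Numerically: ≈ 184.350000.
(This is only a lower bound; the true E[α(G)] may be larger.)

E[α(G)] ≥ 3687/20 ≈ 184.350000.


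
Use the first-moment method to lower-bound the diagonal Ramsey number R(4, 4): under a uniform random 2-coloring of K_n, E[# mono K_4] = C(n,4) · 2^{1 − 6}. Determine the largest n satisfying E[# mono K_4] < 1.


We need C(n, 4) · 2^{1 − 6} < 1, i.e. C(n, 4) < 2^{6 − 1} = 32.
Check values of n near the boundary:
  n = 4: C(4, 4) = 1; 1 < 32? YES
  n = 5: C(5, 4) = 5; 5 < 32? YES
  n = 6: C(6, 4) = 15; 15 < 32? YES
  n = 7: C(7, 4) = 35; 35 < 32? NO
The largest n with C(n, 4) < 32 is n = 6 (where E[X] = 15/32 ≈ 0.4687500). Hence R(4, 4) > 6, i.e. R(4, 4) ≥ 7.

Largest n = 6; hence R(4, 4) > 6.


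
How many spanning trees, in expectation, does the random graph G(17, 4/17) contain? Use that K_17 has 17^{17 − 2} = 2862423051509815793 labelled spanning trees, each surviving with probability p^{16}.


K_17 has 17^{17 − 2} = 2862423051509815793 labelled spanning trees.
For each such spanning tree H, let X_H = 1 if all 16 edges of H are present in G. Then P[X_H = 1] = p^{16} = (4/17)^{16} = 4294967296/48661191875666868481.
By linearity: E[X] = Σ_H E[X_H] = 2862423051509815793 · p^{16} = 2862423051509815793 · 4294967296/48661191875666868481 = 4294967296/17.
Numerically: E[X] ≈ 2.5265e+08.

E[X] = 2862423051509815793 · (4/17)^{16} = 4294967296/17 ≈ 2.5265e+08.


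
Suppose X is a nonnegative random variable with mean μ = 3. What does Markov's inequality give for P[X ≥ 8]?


μ = E[X] = 3, a = 8.
Markov: P[X ≥ 8] ≤ μ/a = (3)/8 = 3/8.
Numerically: ≈ 0.375000.
(Since a = 8 > μ = 3.000000, the bound 3/8 is < 1 and informative.)

P[X ≥ 8] ≤ 3/8 ≈ 0.375000.


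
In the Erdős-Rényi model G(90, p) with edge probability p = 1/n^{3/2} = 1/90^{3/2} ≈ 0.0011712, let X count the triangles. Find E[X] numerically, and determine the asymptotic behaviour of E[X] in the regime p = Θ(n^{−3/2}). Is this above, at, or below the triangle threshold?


Number of potential triangles: C(90, 3) = 117480.
Each occurs with probability p³ ≈ (0.0011712)³ ≈ 1.6066035e-09.
By linearity: E[X] = C(90, 3)·p³ ≈ 117480 · 1.6066035e-09 ≈ 0.00019.
Since α = 3/2 > 1, p = c/n^{3/2} = o(1/n) is below the triangle threshold p ~ 1/n. Asymptotically E[X] ~ (c³/6)·n^{3(1−α)} = (1³/6)·n^{-1.5} → 0, so by Markov's inequality G has no triangles w.h.p.

E[X] ≈ 0.00019; in regime p = Θ(1/n^{3/2}) E[X] tends to 0 (below the triangle threshold p ~ 1/n).


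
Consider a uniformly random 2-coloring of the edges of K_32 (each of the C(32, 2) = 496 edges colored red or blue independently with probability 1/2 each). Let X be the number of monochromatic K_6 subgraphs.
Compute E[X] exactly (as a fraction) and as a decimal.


Let X = Σ_S X_S over the C(32, 6) = 906192 subsets S of size 6, where X_S = 1 if the K_6 on S is monochromatic.
For a fixed S, the K_6 on S has C(6, 2) = 15 edges. P[all 15 edges red] = (1/2)^15, and likewise for blue, so P[monochromatic] = 2·(1/2)^15 = 2^{1 − 15} = 1/16384.
By linearity of expectation: E[X] = C(32, 6) · 2^{1 − 15} = 906192 · 1/16384 = 56637/1024.
Numerically: E[X] ≈ 55.309570.

E[X] = C(32,6)·2^(1−C(6,2)) = 56637/1024 ≈ 55.309570.


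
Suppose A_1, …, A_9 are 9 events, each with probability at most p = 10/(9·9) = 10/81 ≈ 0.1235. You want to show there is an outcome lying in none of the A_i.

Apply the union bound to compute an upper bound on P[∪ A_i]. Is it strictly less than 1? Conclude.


Union bound: P[∪_{i=1}^{9} A_i] ≤ Σ_i P[A_i] ≤ 9·p = 9·(10/81) = 10/9.
Numerically: 10/9 ≈ 1.1111.
Is 10/9 < 1? NO.
Since the bound 10/9 is ≥ 1, the union bound is uninformative here; it does NOT by itself certify existence.

9·p = 10/9 ≈ 1.1111; existence NOT certified by the union bound.


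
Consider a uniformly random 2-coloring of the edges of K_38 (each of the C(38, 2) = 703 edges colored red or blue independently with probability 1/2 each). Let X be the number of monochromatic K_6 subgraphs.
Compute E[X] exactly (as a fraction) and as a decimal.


Let X = Σ_S X_S over the C(38, 6) = 2760681 subsets S of size 6, where X_S = 1 if the K_6 on S is monochromatic.
For a fixed S, the K_6 on S has C(6, 2) = 15 edges. P[all 15 edges red] = (1/2)^15, and likewise for blue, so P[monochromatic] = 2·(1/2)^15 = 2^{1 − 15} = 1/16384.
Summing: E[X] = C(38, 6) · 2^{1 − 15} = 2760681 · 1/16384 = 2760681/16384.
Numerically: E[X] ≈ 168.499.

E[X] = C(38,6)·2^(1−C(6,2)) = 2760681/16384 ≈ 168.499.


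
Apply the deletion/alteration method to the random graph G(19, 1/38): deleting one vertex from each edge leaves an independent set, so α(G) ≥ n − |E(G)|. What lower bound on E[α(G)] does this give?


E[|E(G)|] = C(19, 2)·p = 171 · (1/38) = 9/2.
E[α(G)] ≥ n − E[|E(G)|] = 19 − 9/2 = 29/2.
Numerically: ≈ 14.5000.
(This is only a lower bound; the true E[α(G)] may be larger.)

E[α(G)] ≥ 29/2 ≈ 14.5000.


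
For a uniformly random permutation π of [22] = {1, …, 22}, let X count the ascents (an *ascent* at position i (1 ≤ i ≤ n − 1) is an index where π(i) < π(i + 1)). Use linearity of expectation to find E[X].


Write X = Σ X_I over i = 1, …, 21, with X_I the indicator of one ascent.
There are 21 indicators.
For each fixed i, the pair (π(i), π(i+1)) is a uniformly random ordered pair of distinct values from {1, …, 22}; by symmetry P[π(i) < π(i+1)] = 1/2.
By linearity: E[X] = 21 · (1/2) = (22 − 1) · (1/2) = 21/2 ≈ 10.5000.

E[X] = 21/2 = 10.5000.


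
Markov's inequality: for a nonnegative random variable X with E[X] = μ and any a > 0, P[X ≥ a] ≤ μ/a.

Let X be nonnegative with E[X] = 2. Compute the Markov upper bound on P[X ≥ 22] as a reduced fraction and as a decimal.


μ = E[X] = 2, a = 22.
Markov: P[X ≥ 22] ≤ μ/a = (2)/22 = 1/11.
Numerically: ≈ 0.09091.
(Since a = 22 > μ = 2.00000, the bound 1/11 is < 1 and informative.)

P[X ≥ 22] ≤ 1/11 ≈ 0.09091.


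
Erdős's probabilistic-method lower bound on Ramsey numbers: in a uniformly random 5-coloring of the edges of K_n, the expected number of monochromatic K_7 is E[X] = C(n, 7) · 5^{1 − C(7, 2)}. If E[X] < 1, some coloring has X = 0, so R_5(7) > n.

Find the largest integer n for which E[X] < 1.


We need C(n, 7) · 5^{1 − 21} < 1, i.e. C(n, 7) < 5^{21 − 1} = 95367431640625.
Check values of n near the boundary:
  n = 336: C(336, 7) = 90079147136880; 90079147136880 < 95367431640625? YES
  n = 337: C(337, 7) = 91989916924632; 91989916924632 < 95367431640625? YES
  n = 338: C(338, 7) = 93935323022736; 93935323022736 < 95367431640625? YES
  n = 339: C(339, 7) = 95915887062372; 95915887062372 < 95367431640625? NO
  n = 340: C(340, 7) = 97932136940560; 97932136940560 < 95367431640625? NO
  n = 341: C(341, 7) = 99984606876440; 99984606876440 < 95367431640625? NO
The largest n with C(n, 7) < 95367431640625 is n = 338 (where E[X] = 93935323022736/95367431640625 ≈ 0.9849833). Hence R_5(7) > 338, i.e. R_5(7) ≥ 339.

Largest n = 338; hence R_5(7) > 338.


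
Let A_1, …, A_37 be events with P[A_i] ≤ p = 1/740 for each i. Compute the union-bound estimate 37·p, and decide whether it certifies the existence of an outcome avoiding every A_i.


Union bound: P[∪_{i=1}^{37} A_i] ≤ Σ_i P[A_i] ≤ 37·p = 37·(1/740) = 1/20.
Numerically: 1/20 ≈ 0.050.
Is 1/20 < 1? YES.
Since P[∪ A_i] ≤ 1/20 < 1, the complement has P[∩ A_i^c] ≥ 1 − 1/20 = 19/20 > 0, so some outcome avoids every A_i.

37·p = 1/20 ≈ 0.050; existence CERTIFIED by the union bound.


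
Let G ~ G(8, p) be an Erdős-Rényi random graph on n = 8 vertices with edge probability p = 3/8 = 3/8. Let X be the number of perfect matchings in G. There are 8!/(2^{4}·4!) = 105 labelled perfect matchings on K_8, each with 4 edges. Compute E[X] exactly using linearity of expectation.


K_8 has 8!/(2^{4}·4!) = 105 labelled perfect matchings.
For each such perfect matching H, let X_H = 1 if all 4 edges of H are present in G. Then P[X_H = 1] = p^{4} = (3/8)^{4} = 81/4096.
By linearity: E[X] = Σ_H E[X_H] = 105 · p^{4} = 105 · 81/4096 = 8505/4096.
Numerically: E[X] ≈ 2.0764.

E[X] = 105 · (3/8)^{4} = 8505/4096 ≈ 2.0764.


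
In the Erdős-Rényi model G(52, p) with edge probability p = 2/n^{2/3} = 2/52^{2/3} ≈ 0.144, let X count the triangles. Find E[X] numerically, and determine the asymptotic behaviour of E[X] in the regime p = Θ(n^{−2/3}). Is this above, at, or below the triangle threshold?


Number of potential triangles: C(52, 3) = 22100.
Each occurs with probability p³ ≈ (0.144)³ ≈ 2.95858e-03.
By linearity: E[X] = C(52, 3)·p³ ≈ 22100 · 2.95858e-03 ≈ 65.385.
Since α = 2/3 < 1, p = c/n^{2/3} ≫ 1/n is above the triangle threshold p ~ 1/n. Asymptotically E[X] ~ (c³/6)·n^{3(1−α)} = (2³/6)·n^{1} → ∞; triangles are abundant w.h.p.

E[X] ≈ 65.385; in regime p = Θ(1/n^{2/3}) E[X] diverges (above the triangle threshold p ~ 1/n).


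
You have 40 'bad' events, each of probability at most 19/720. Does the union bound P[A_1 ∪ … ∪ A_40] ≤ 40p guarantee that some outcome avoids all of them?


Union bound: P[∪_{i=1}^{40} A_i] ≤ Σ_i P[A_i] ≤ 40·p = 40·(19/720) = 19/18.
Numerically: 19/18 ≈ 1.0555556.
Is 19/18 < 1? NO.
Since the bound 19/18 is ≥ 1, the union bound is uninformative here; it does NOT by itself certify existence.

40·p = 19/18 ≈ 1.0555556; existence NOT certified by the union bound.


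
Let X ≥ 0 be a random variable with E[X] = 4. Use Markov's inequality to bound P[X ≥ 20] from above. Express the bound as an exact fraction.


μ = E[X] = 4, a = 20.
Markov: P[X ≥ 20] ≤ μ/a = (4)/20 = 1/5.
Numerically: ≈ 0.200000.
(Since a = 20 > μ = 4.000000, the bound 1/5 is < 1 and informative.)

P[X ≥ 20] ≤ 1/5 ≈ 0.200000.


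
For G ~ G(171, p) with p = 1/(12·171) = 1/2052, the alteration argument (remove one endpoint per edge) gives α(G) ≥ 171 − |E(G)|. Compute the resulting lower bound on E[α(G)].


E[|E(G)|] = C(171, 2)·p = 14535 · (1/2052) = 85/12.
E[α(G)] ≥ n − E[|E(G)|] = 171 − 85/12 = 1967/12.
Numerically: ≈ 163.91667.
(This is only a lower bound; the true E[α(G)] may be larger.)

E[α(G)] ≥ 1967/12 ≈ 163.91667.


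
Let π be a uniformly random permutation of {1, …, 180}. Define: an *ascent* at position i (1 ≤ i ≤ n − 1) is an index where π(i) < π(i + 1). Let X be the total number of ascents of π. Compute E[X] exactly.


Write X = Σ X_I over i = 1, …, 179, with X_I the indicator of one ascent.
There are 179 indicators.
For each fixed i, the pair (π(i), π(i+1)) is a uniformly random ordered pair of distinct values from {1, …, 180}; by symmetry P[π(i) < π(i+1)] = 1/2.
By linearity: E[X] = 179 · (1/2) = (180 − 1) · (1/2) = 179/2 ≈ 89.500000.

E[X] = 179/2 = 89.500000.


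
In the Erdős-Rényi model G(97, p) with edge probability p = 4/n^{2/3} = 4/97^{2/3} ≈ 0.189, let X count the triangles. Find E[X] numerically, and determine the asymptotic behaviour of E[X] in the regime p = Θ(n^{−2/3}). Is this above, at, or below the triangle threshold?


Number of potential triangles: C(97, 3) = 147440.
Each occurs with probability p³ ≈ (0.189)³ ≈ 6.80200e-03.
By linearity: E[X] = C(97, 3)·p³ ≈ 147440 · 6.80200e-03 ≈ 1002.887.
Since α = 2/3 < 1, p = c/n^{2/3} ≫ 1/n is above the triangle threshold p ~ 1/n. Asymptotically E[X] ~ (c³/6)·n^{3(1−α)} = (4³/6)·n^{1} → ∞; triangles are abundant w.h.p.

E[X] ≈ 1002.887; in regime p = Θ(1/n^{2/3}) E[X] diverges (above the triangle threshold p ~ 1/n).


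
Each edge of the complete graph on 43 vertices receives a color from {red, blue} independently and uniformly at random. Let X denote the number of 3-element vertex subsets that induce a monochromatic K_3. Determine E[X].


Let X = Σ_S X_S over the C(43, 3) = 12341 subsets S of size 3, where X_S = 1 if the K_3 on S is monochromatic.
For a fixed S, the K_3 on S has C(3, 2) = 3 edges. P[all 3 edges red] = (1/2)^3, and likewise for blue, so P[monochromatic] = 2·(1/2)^3 = 2^{1 − 3} = 1/4.
By linearity: E[X] = C(43, 3) · 2^{1 − 3} = 12341 · 1/4 = 12341/4.
Numerically: E[X] ≈ 3085.25000.

E[X] = C(43,3)·2^(1−C(3,2)) = 12341/4 ≈ 3085.25000.


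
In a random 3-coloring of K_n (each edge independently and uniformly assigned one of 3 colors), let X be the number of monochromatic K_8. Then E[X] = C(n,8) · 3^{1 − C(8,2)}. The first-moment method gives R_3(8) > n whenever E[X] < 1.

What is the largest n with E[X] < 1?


We need C(n, 8) · 3^{1 − 28} < 1, i.e. C(n, 8) < 3^{28 − 1} = 7625597484987.
Check values of n near the boundary:
  n = 155: C(155, 8) = 6876747915675; 6876747915675 < 7625597484987? YES
  n = 156: C(156, 8) = 7248464019225; 7248464019225 < 7625597484987? YES
  n = 157: C(157, 8) = 7637643295425; 7637643295425 < 7625597484987? NO
  n = 158: C(158, 8) = 8044984271181; 8044984271181 < 7625597484987? NO
The largest n with C(n, 8) < 7625597484987 is n = 156 (where E[X] = 805384891025/847288609443 ≈ 0.95054). Hence R_3(8) > 156, i.e. R_3(8) ≥ 157.

Largest n = 156; hence R_3(8) > 156.


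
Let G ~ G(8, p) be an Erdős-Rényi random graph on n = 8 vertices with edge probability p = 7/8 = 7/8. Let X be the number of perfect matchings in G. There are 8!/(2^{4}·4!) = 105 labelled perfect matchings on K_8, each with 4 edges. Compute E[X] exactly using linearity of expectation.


K_8 has 8!/(2^{4}·4!) = 105 labelled perfect matchings.
For each such perfect matching H, let X_H = 1 if all 4 edges of H are present in G. Then P[X_H = 1] = p^{4} = (7/8)^{4} = 2401/4096.
Summing the indicators: E[X] = Σ_H E[X_H] = 105 · p^{4} = 105 · 2401/4096 = 252105/4096.
Numerically: E[X] ≈ 61.549.

E[X] = 105 · (7/8)^{4} = 252105/4096 ≈ 61.549.


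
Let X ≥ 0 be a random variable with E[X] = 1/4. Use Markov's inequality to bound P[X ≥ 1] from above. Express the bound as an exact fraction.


μ = E[X] = 1/4, a = 1.
Markov: P[X ≥ 1] ≤ μ/a = (1/4)/1 = 1/4.
Numerically: ≈ 0.250.
(Since a = 1 > μ = 0.250, the bound 1/4 is < 1 and informative.)

P[X ≥ 1] ≤ 1/4 ≈ 0.250.


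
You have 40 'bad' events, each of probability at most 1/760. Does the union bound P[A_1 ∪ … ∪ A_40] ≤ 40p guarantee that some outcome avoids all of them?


Union bound: P[∪_{i=1}^{40} A_i] ≤ Σ_i P[A_i] ≤ 40·p = 40·(1/760) = 1/19.
Numerically: 1/19 ≈ 0.052632.
Is 1/19 < 1? YES.
Since P[∪ A_i] ≤ 1/19 < 1, the complement has P[∩ A_i^c] ≥ 1 − 1/19 = 18/19 > 0, so some outcome avoids every A_i.

40·p = 1/19 ≈ 0.052632; existence CERTIFIED by the union bound.


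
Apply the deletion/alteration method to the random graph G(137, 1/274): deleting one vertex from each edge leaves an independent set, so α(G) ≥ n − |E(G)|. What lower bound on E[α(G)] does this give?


E[|E(G)|] = C(137, 2)·p = 9316 · (1/274) = 34.
E[α(G)] ≥ n − E[|E(G)|] = 137 − 34 = 103.
Numerically: ≈ 103.00000.
(This is only a lower bound; the true E[α(G)] may be larger.)

E[α(G)] ≥ 103 ≈ 103.00000.


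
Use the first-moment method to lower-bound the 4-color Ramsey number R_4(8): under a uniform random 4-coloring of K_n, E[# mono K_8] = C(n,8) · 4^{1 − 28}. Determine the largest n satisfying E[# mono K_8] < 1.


We need C(n, 8) · 4^{1 − 28} < 1, i.e. C(n, 8) < 4^{28 − 1} = 18014398509481984.
Check values of n near the boundary:
  n = 402: C(402, 8) = 15770615726749950; 15770615726749950 < 18014398509481984? YES
  n = 403: C(403, 8) = 16090020602228430; 16090020602228430 < 18014398509481984? YES
  n = 404: C(404, 8) = 16415071523485570; 16415071523485570 < 18014398509481984? YES
  n = 405: C(405, 8) = 16745853821188050; 16745853821188050 < 18014398509481984? YES
  n = 406: C(406, 8) = 17082453897995850; 17082453897995850 < 18014398509481984? YES
  n = 407: C(407, 8) = 17424959239309050; 17424959239309050 < 18014398509481984? YES
  n = 408: C(408, 8) = 17773458424095231; 17773458424095231 < 18014398509481984? YES
  n = 409: C(409, 8) = 18128041135797879; 18128041135797879 < 18014398509481984? NO
The largest n with C(n, 8) < 18014398509481984 is n = 408 (where E[X] = 17773458424095231/18014398509481984 ≈ 0.986625). Hence R_4(8) > 408, i.e. R_4(8) ≥ 409.

Largest n = 408; hence R_4(8) > 408.


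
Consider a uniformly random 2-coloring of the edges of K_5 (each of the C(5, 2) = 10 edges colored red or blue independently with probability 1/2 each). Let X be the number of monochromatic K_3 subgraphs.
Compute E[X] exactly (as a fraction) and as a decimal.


Let X = Σ_S X_S over the C(5, 3) = 10 subsets S of size 3, where X_S = 1 if the K_3 on S is monochromatic.
For a fixed S, the K_3 on S has C(3, 2) = 3 edges. P[all 3 edges red] = (1/2)^3, and likewise for blue, so P[monochromatic] = 2·(1/2)^3 = 2^{1 − 3} = 1/4.
By linearity: E[X] = C(5, 3) · 2^{1 − 3} = 10 · 1/4 = 5/2.
Numerically: E[X] ≈ 2.50000.

E[X] = C(5,3)·2^(1−C(3,2)) = 5/2 ≈ 2.50000.


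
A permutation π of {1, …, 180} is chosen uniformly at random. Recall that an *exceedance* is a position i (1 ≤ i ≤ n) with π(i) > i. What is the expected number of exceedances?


Write X = Σ_{i=1}^{180} X_i, where X_i = 1_{π(i) > i}.
For each fixed i, π(i) is uniform over {1, …, 180} (marginal of a uniform permutation), so P[π(i) > i] = (n − i)/n. Summing: Σ_{i=1}^{180} (n − i)/n = (0 + 1 + … + 179)/180 = 180(180 − 1)/(2·180) = (180 − 1)/2.
Hence E[X] = Σ_{i=1}^{180} (180 − i)/180 = 179/2 ≈ 89.5000.

E[X] = 179/2 = 89.5000.


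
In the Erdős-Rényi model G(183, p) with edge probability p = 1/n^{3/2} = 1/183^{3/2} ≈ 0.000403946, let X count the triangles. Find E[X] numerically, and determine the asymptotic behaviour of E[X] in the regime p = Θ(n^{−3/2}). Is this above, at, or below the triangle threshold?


Number of potential triangles: C(183, 3) = 1004731.
Each occurs with probability p³ ≈ (0.000403946)³ ≈ 6.59128509e-11.
By linearity: E[X] = C(183, 3)·p³ ≈ 1004731 · 6.59128509e-11 ≈ 0.000066.
Since α = 3/2 > 1, p = c/n^{3/2} = o(1/n) is below the triangle threshold p ~ 1/n. Asymptotically E[X] ~ (c³/6)·n^{3(1−α)} = (1³/6)·n^{-1.5} → 0, so by Markov's inequality G has no triangles w.h.p.

E[X] ≈ 0.000066; in regime p = Θ(1/n^{3/2}) E[X] tends to 0 (below the triangle threshold p ~ 1/n).


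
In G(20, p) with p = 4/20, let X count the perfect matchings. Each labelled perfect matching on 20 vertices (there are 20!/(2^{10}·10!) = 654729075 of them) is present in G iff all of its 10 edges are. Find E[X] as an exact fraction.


K_20 has 20!/(2^{10}·10!) = 654729075 labelled perfect matchings.
For each such perfect matching H, let X_H = 1 if all 10 edges of H are present in G. Then P[X_H = 1] = p^{10} = (1/5)^{10} = 1/9765625.
By linearity of expectation: E[X] = Σ_H E[X_H] = 654729075 · p^{10} = 654729075 · 1/9765625 = 26189163/390625.
Numerically: E[X] ≈ 67.044.

E[X] = 654729075 · (1/5)^{10} = 26189163/390625 ≈ 67.044.


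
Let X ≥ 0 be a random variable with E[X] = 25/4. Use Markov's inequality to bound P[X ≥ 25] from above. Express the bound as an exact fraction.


μ = E[X] = 25/4, a = 25.
Markov: P[X ≥ 25] ≤ μ/a = (25/4)/25 = 1/4.
Numerically: ≈ 0.250000.
(Since a = 25 > μ = 6.250000, the bound 1/4 is < 1 and informative.)

P[X ≥ 25] ≤ 1/4 ≈ 0.250000.


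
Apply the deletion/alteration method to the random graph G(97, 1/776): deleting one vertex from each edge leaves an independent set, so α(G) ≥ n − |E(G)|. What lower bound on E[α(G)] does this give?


E[|E(G)|] = C(97, 2)·p = 4656 · (1/776) = 6.
E[α(G)] ≥ n − E[|E(G)|] = 97 − 6 = 91.
Numerically: ≈ 91.000000.
(This is only a lower bound; the true E[α(G)] may be larger.)

E[α(G)] ≥ 91 ≈ 91.000000.


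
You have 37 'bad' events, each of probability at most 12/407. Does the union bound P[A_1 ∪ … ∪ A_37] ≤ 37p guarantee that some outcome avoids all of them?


Union bound: P[∪_{i=1}^{37} A_i] ≤ Σ_i P[A_i] ≤ 37·p = 37·(12/407) = 12/11.
Numerically: 12/11 ≈ 1.090909.
Is 12/11 < 1? NO.
Since the bound 12/11 is ≥ 1, the union bound is uninformative here; it does NOT by itself certify existence.

37·p = 12/11 ≈ 1.090909; existence NOT certified by the union bound.


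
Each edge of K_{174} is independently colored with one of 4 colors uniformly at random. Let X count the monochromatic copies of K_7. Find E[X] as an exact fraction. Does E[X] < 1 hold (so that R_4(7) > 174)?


E[X] = C(174, 7) · 4^{1 − 21} = 847879782984 · 4^{−20} = 847879782984/1099511627776.
As a reduced fraction: E[X] = 105984972873/137438953472 ≈ 0.7711422.
Is E[X] < 1? YES.
Since E[X] < 1, there exists a 4-coloring of K_{174} with no monochromatic K_7; hence R_4(7) > 174.

E[X] = 105984972873/137438953472 ≈ 0.7711422; E[X] < 1, so R_4(7) > 174.
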